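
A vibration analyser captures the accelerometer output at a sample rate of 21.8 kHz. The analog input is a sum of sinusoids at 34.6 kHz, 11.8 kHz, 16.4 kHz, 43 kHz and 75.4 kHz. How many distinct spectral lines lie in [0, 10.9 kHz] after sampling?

fs/2 = 10.9 kHz.
34.6 kHz mod fs = 12.8 kHz.
12.8 kHz > fs/2 = 10.9 kHz, folds to fs − 12.8 kHz = 9 kHz.
11.8 kHz > fs/2 = 10.9 kHz, folds to fs − 11.8 kHz = 10 kHz.
16.4 kHz > fs/2 = 10.9 kHz, folds to fs − 16.4 kHz = 5.4 kHz.
43 kHz mod fs = 21.2 kHz.
21.2 kHz > fs/2 = 10.9 kHz, folds to fs − 21.2 kHz = 0.6 kHz.
75.4 kHz mod fs = 10 kHz.
10 kHz ≤ fs/2 = 10.9 kHz, appears at 10 kHz.
Distinct values: {0.6 kHz, 5.4 kHz, 9 kHz, 10 kHz} → 4.

4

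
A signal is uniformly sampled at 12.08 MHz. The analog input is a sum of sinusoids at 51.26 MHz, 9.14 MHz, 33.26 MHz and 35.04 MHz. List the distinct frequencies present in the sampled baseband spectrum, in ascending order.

1.2 MHz, 2.94 MHz, 2.98 MHz

fs/2 = 6.04 MHz.
51.26 MHz mod fs = 2.94 MHz.
2.94 MHz ≤ fs/2 = 6.04 MHz, appears at 2.94 MHz.
9.14 MHz > fs/2 = 6.04 MHz, folds to fs − 9.14 MHz = 2.94 MHz.
33.26 MHz mod fs = 9.1 MHz.
9.1 MHz > fs/2 = 6.04 MHz, folds to fs − 9.1 MHz = 2.98 MHz.
35.04 MHz mod fs = 10.88 MHz.
10.88 MHz > fs/2 = 6.04 MHz, folds to fs − 10.88 MHz = 1.2 MHz.
Distinct values: {1.2 MHz, 2.94 MHz, 2.98 MHz}.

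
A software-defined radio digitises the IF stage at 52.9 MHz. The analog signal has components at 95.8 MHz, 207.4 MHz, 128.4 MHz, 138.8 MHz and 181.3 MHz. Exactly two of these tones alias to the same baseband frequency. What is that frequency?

fs/2 = 26.45 MHz.
95.8 MHz mod fs = 42.9 MHz.
42.9 MHz > fs/2 = 26.45 MHz, folds to fs − 42.9 MHz = 10 MHz.
207.4 MHz mod fs = 48.7 MHz.
48.7 MHz > fs/2 = 26.45 MHz, folds to fs − 48.7 MHz = 4.2 MHz.
128.4 MHz mod fs = 22.6 MHz.
22.6 MHz ≤ fs/2 = 26.45 MHz, appears at 22.6 MHz.
138.8 MHz mod fs = 33 MHz.
33 MHz > fs/2 = 26.45 MHz, folds to fs − 33 MHz = 19.9 MHz.
181.3 MHz mod fs = 22.6 MHz.
22.6 MHz ≤ fs/2 = 26.45 MHz, appears at 22.6 MHz.
128.4 MHz and 181.3 MHz both map to 22.6 MHz.

22.6 MHz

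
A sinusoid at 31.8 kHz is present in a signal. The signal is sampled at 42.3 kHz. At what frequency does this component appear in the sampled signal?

31.8 kHz > fs/2 = 21.15 kHz, folds to fs − 31.8 kHz = 10.5 kHz.

10.5 kHz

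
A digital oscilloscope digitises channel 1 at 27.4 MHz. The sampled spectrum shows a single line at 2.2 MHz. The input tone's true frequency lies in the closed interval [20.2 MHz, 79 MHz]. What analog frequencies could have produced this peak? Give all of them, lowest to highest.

25.2 MHz, 29.6 MHz, 52.6 MHz, 57 MHz

Frequencies that alias to 2.2 MHz are k·fs ± 2.2 MHz for integer k ≥ 0.
k=0: 2.2 MHz.
k=1: 25.2 MHz, 29.6 MHz.
k=2: 52.6 MHz, 57 MHz.
k=3: 80 MHz, 84.4 MHz.
Within [20.2 MHz, 79 MHz]: 25.2 MHz, 29.6 MHz, 52.6 MHz, 57 MHz.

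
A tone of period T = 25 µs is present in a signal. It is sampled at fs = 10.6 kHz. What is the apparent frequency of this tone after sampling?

2.4 kHz

T = 25 µs → f = 1/T = 40 kHz.
40 kHz mod fs = 8.2 kHz.
8.2 kHz > fs/2 = 5.3 kHz, folds to fs − 8.2 kHz = 2.4 kHz.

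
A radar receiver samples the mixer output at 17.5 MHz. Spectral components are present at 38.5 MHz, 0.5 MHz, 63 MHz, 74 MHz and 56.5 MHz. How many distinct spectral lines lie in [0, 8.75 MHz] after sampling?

fs/2 = 8.75 MHz.
38.5 MHz mod fs = 3.5 MHz.
3.5 MHz ≤ fs/2 = 8.75 MHz, appears at 3.5 MHz.
0.5 MHz ≤ fs/2 = 8.75 MHz, passes unchanged.
63 MHz mod fs = 10.5 MHz.
10.5 MHz > fs/2 = 8.75 MHz, folds to fs − 10.5 MHz = 7 MHz.
74 MHz mod fs = 4 MHz.
4 MHz ≤ fs/2 = 8.75 MHz, appears at 4 MHz.
56.5 MHz mod fs = 4 MHz.
4 MHz ≤ fs/2 = 8.75 MHz, appears at 4 MHz.
Distinct values: {0.5 MHz, 3.5 MHz, 4 MHz, 7 MHz} → 4.

4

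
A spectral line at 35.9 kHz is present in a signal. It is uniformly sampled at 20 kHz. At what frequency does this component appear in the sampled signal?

4.1 kHz

35.9 kHz mod fs = 15.9 kHz.
15.9 kHz > fs/2 = 10 kHz, folds to fs − 15.9 kHz = 4.1 kHz.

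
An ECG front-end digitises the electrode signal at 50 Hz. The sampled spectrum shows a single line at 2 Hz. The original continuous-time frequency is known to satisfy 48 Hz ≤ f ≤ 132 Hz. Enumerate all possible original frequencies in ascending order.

48 Hz, 52 Hz, 98 Hz, 102 Hz

Frequencies that alias to 2 Hz are k·fs ± 2 Hz for integer k ≥ 0.
k=0: 2 Hz.
k=1: 48 Hz, 52 Hz.
k=2: 98 Hz, 102 Hz.
k=3: 148 Hz, 152 Hz.
Within [48 Hz, 132 Hz]: 48 Hz, 52 Hz, 98 Hz, 102 Hz.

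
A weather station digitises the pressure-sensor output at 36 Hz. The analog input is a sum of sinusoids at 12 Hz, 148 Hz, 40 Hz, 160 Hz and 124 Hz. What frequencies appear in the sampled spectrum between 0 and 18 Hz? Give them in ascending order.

4 Hz, 12 Hz, 16 Hz

fs/2 = 18 Hz.
12 Hz ≤ fs/2 = 18 Hz, passes unchanged.
148 Hz mod fs = 4 Hz.
4 Hz ≤ fs/2 = 18 Hz, appears at 4 Hz.
40 Hz mod fs = 4 Hz.
4 Hz ≤ fs/2 = 18 Hz, appears at 4 Hz.
160 Hz mod fs = 16 Hz.
16 Hz ≤ fs/2 = 18 Hz, appears at 16 Hz.
124 Hz mod fs = 16 Hz.
16 Hz ≤ fs/2 = 18 Hz, appears at 16 Hz.
Distinct values: {4 Hz, 12 Hz, 16 Hz}.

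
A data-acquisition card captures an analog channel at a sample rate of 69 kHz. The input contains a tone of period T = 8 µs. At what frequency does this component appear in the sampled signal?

13 kHz

T = 8 µs → f = 1/T = 125 kHz.
125 kHz mod fs = 56 kHz.
56 kHz > fs/2 = 34.5 kHz, folds to fs − 56 kHz = 13 kHz.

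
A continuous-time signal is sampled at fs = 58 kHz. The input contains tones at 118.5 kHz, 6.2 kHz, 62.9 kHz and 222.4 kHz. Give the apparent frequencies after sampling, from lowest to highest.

2.5 kHz, 4.9 kHz, 6.2 kHz, 9.6 kHz

fs/2 = 29 kHz.
118.5 kHz mod fs = 2.5 kHz.
2.5 kHz ≤ fs/2 = 29 kHz, appears at 2.5 kHz.
6.2 kHz ≤ fs/2 = 29 kHz, passes unchanged.
62.9 kHz mod fs = 4.9 kHz.
4.9 kHz ≤ fs/2 = 29 kHz, appears at 4.9 kHz.
222.4 kHz mod fs = 48.4 kHz.
48.4 kHz > fs/2 = 29 kHz, folds to fs − 48.4 kHz = 9.6 kHz.
Distinct values: {2.5 kHz, 4.9 kHz, 6.2 kHz, 9.6 kHz}.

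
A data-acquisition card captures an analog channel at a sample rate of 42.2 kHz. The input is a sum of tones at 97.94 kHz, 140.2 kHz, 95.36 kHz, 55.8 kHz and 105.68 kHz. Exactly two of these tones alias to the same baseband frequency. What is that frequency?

13.6 kHz

fs/2 = 21.1 kHz.
97.94 kHz mod fs = 13.54 kHz.
13.54 kHz ≤ fs/2 = 21.1 kHz, appears at 13.54 kHz.
140.2 kHz mod fs = 13.6 kHz.
13.6 kHz ≤ fs/2 = 21.1 kHz, appears at 13.6 kHz.
95.36 kHz mod fs = 10.96 kHz.
10.96 kHz ≤ fs/2 = 21.1 kHz, appears at 10.96 kHz.
55.8 kHz mod fs = 13.6 kHz.
13.6 kHz ≤ fs/2 = 21.1 kHz, appears at 13.6 kHz.
105.68 kHz mod fs = 21.28 kHz.
21.28 kHz > fs/2 = 21.1 kHz, folds to fs − 21.28 kHz = 20.92 kHz.
55.8 kHz and 140.2 kHz both map to 13.6 kHz.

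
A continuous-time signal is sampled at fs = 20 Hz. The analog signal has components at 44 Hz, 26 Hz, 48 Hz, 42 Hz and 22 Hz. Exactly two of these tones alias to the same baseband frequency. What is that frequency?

fs/2 = 10 Hz.
44 Hz mod fs = 4 Hz.
4 Hz ≤ fs/2 = 10 Hz, appears at 4 Hz.
26 Hz mod fs = 6 Hz.
6 Hz ≤ fs/2 = 10 Hz, appears at 6 Hz.
48 Hz mod fs = 8 Hz.
8 Hz ≤ fs/2 = 10 Hz, appears at 8 Hz.
42 Hz mod fs = 2 Hz.
2 Hz ≤ fs/2 = 10 Hz, appears at 2 Hz.
22 Hz mod fs = 2 Hz.
2 Hz ≤ fs/2 = 10 Hz, appears at 2 Hz.
22 Hz and 42 Hz both map to 2 Hz.

2 Hz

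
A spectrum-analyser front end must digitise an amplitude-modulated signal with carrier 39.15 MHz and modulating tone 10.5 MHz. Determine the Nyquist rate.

AM sidebands sit at fc ± fm = 28.65 MHz and 49.65 MHz.
Highest-frequency component: 49.65 MHz.
Nyquist rate = 2 × 49.65 MHz = 99.3 MHz.

99.3 MHz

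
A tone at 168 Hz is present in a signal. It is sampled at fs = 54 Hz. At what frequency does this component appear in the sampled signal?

6 Hz

168 Hz mod fs = 6 Hz.
6 Hz ≤ fs/2 = 27 Hz, appears at 6 Hz.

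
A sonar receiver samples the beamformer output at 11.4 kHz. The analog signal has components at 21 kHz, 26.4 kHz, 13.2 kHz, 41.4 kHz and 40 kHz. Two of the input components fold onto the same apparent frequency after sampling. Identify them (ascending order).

fs/2 = 5.7 kHz.
21 kHz mod fs = 9.6 kHz.
9.6 kHz > fs/2 = 5.7 kHz, folds to fs − 9.6 kHz = 1.8 kHz.
26.4 kHz mod fs = 3.6 kHz.
3.6 kHz ≤ fs/2 = 5.7 kHz, appears at 3.6 kHz.
13.2 kHz mod fs = 1.8 kHz.
1.8 kHz ≤ fs/2 = 5.7 kHz, appears at 1.8 kHz.
41.4 kHz mod fs = 7.2 kHz.
7.2 kHz > fs/2 = 5.7 kHz, folds to fs − 7.2 kHz = 4.2 kHz.
40 kHz mod fs = 5.8 kHz.
5.8 kHz > fs/2 = 5.7 kHz, folds to fs − 5.8 kHz = 5.6 kHz.
13.2 kHz and 21 kHz both map to 1.8 kHz.

13.2 kHz, 21 kHz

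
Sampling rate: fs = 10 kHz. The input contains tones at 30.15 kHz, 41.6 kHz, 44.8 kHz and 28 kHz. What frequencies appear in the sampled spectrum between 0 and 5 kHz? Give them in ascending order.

0.15 kHz, 1.6 kHz, 2 kHz, 4.8 kHz

fs/2 = 5 kHz.
30.15 kHz mod fs = 0.15 kHz.
0.15 kHz ≤ fs/2 = 5 kHz, appears at 0.15 kHz.
41.6 kHz mod fs = 1.6 kHz.
1.6 kHz ≤ fs/2 = 5 kHz, appears at 1.6 kHz.
44.8 kHz mod fs = 4.8 kHz.
4.8 kHz ≤ fs/2 = 5 kHz, appears at 4.8 kHz.
28 kHz mod fs = 8 kHz.
8 kHz > fs/2 = 5 kHz, folds to fs − 8 kHz = 2 kHz.
Distinct values: {0.15 kHz, 1.6 kHz, 2 kHz, 4.8 kHz}.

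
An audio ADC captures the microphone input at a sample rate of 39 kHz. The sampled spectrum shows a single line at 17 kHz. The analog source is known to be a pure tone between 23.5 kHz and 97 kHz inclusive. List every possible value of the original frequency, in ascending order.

56 kHz, 61 kHz, 95 kHz

Frequencies that alias to 17 kHz are k·fs ± 17 kHz for integer k ≥ 0.
k=0: 17 kHz.
k=1: 22 kHz, 56 kHz.
k=2: 61 kHz, 95 kHz.
k=3: 100 kHz, 134 kHz.
Within [23.5 kHz, 97 kHz]: 56 kHz, 61 kHz, 95 kHz.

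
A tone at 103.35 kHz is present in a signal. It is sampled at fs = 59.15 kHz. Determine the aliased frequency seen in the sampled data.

14.95 kHz

103.35 kHz mod fs = 44.2 kHz.
44.2 kHz > fs/2 = 29.575 kHz, folds to fs − 44.2 kHz = 14.95 kHz.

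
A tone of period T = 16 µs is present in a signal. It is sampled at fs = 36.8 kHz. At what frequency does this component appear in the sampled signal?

T = 16 µs → f = 1/T = 62.5 kHz.
62.5 kHz mod fs = 25.7 kHz.
25.7 kHz > fs/2 = 18.4 kHz, folds to fs − 25.7 kHz = 11.1 kHz.

11.1 kHz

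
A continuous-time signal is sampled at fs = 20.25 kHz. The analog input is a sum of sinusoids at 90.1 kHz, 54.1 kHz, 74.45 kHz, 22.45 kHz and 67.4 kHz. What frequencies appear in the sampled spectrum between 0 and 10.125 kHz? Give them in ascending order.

fs/2 = 10.125 kHz.
90.1 kHz mod fs = 9.1 kHz.
9.1 kHz ≤ fs/2 = 10.125 kHz, appears at 9.1 kHz.
54.1 kHz mod fs = 13.6 kHz.
13.6 kHz > fs/2 = 10.125 kHz, folds to fs − 13.6 kHz = 6.65 kHz.
74.45 kHz mod fs = 13.7 kHz.
13.7 kHz > fs/2 = 10.125 kHz, folds to fs − 13.7 kHz = 6.55 kHz.
22.45 kHz mod fs = 2.2 kHz.
2.2 kHz ≤ fs/2 = 10.125 kHz, appears at 2.2 kHz.
67.4 kHz mod fs = 6.65 kHz.
6.65 kHz ≤ fs/2 = 10.125 kHz, appears at 6.65 kHz.
Distinct values: {2.2 kHz, 6.55 kHz, 6.65 kHz, 9.1 kHz}.

2.2 kHz, 6.55 kHz, 6.65 kHz, 9.1 kHz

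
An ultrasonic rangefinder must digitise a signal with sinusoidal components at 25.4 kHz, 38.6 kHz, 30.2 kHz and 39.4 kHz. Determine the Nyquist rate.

Highest-frequency component: 39.4 kHz.
Nyquist rate = 2 × 39.4 kHz = 78.8 kHz.

78.8 kHz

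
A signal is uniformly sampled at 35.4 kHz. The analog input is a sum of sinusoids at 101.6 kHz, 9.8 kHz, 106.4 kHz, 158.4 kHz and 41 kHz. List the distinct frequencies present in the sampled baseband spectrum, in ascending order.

fs/2 = 17.7 kHz.
101.6 kHz mod fs = 30.8 kHz.
30.8 kHz > fs/2 = 17.7 kHz, folds to fs − 30.8 kHz = 4.6 kHz.
9.8 kHz ≤ fs/2 = 17.7 kHz, passes unchanged.
106.4 kHz mod fs = 0.2 kHz.
0.2 kHz ≤ fs/2 = 17.7 kHz, appears at 0.2 kHz.
158.4 kHz mod fs = 16.8 kHz.
16.8 kHz ≤ fs/2 = 17.7 kHz, appears at 16.8 kHz.
41 kHz mod fs = 5.6 kHz.
5.6 kHz ≤ fs/2 = 17.7 kHz, appears at 5.6 kHz.
Distinct values: {0.2 kHz, 4.6 kHz, 5.6 kHz, 9.8 kHz, 16.8 kHz}.

0.2 kHz, 4.6 kHz, 5.6 kHz, 9.8 kHz, 16.8 kHz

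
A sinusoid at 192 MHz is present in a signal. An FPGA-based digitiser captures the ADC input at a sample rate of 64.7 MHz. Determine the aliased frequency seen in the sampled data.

192 MHz mod fs = 62.6 MHz.
62.6 MHz > fs/2 = 32.35 MHz, folds to fs − 62.6 MHz = 2.1 MHz.

2.1 MHz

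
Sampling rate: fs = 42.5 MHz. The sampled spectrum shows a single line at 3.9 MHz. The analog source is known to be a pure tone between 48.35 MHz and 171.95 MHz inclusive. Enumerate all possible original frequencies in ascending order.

Frequencies that alias to 3.9 MHz are k·fs ± 3.9 MHz for integer k ≥ 0.
k=0: 3.9 MHz.
k=1: 38.6 MHz, 46.4 MHz.
k=2: 81.1 MHz, 88.9 MHz.
k=3: 123.6 MHz, 131.4 MHz.
k=4: 166.1 MHz, 173.9 MHz.
k=5: 208.6 MHz, 216.4 MHz.
Within [48.35 MHz, 171.95 MHz]: 81.1 MHz, 88.9 MHz, 123.6 MHz, 131.4 MHz, 166.1 MHz.

81.1 MHz, 88.9 MHz, 123.6 MHz, 131.4 MHz, 166.1 MHz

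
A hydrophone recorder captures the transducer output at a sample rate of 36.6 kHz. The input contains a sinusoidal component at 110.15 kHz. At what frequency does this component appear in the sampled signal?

0.35 kHz

110.15 kHz mod fs = 0.35 kHz.
0.35 kHz ≤ fs/2 = 18.3 kHz, appears at 0.35 kHz.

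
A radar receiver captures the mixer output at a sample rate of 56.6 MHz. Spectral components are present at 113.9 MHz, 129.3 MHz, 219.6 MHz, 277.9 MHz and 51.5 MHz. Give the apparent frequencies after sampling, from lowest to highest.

fs/2 = 28.3 MHz.
113.9 MHz mod fs = 0.7 MHz.
0.7 MHz ≤ fs/2 = 28.3 MHz, appears at 0.7 MHz.
129.3 MHz mod fs = 16.1 MHz.
16.1 MHz ≤ fs/2 = 28.3 MHz, appears at 16.1 MHz.
219.6 MHz mod fs = 49.8 MHz.
49.8 MHz > fs/2 = 28.3 MHz, folds to fs − 49.8 MHz = 6.8 MHz.
277.9 MHz mod fs = 51.5 MHz.
51.5 MHz > fs/2 = 28.3 MHz, folds to fs − 51.5 MHz = 5.1 MHz.
51.5 MHz > fs/2 = 28.3 MHz, folds to fs − 51.5 MHz = 5.1 MHz.
Distinct values: {0.7 MHz, 5.1 MHz, 6.8 MHz, 16.1 MHz}.

0.7 MHz, 5.1 MHz, 6.8 MHz, 16.1 MHz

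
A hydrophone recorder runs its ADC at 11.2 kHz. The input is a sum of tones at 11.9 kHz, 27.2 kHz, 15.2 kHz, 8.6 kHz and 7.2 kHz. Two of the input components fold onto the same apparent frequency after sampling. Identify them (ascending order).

fs/2 = 5.6 kHz.
11.9 kHz mod fs = 0.7 kHz.
0.7 kHz ≤ fs/2 = 5.6 kHz, appears at 0.7 kHz.
27.2 kHz mod fs = 4.8 kHz.
4.8 kHz ≤ fs/2 = 5.6 kHz, appears at 4.8 kHz.
15.2 kHz mod fs = 4 kHz.
4 kHz ≤ fs/2 = 5.6 kHz, appears at 4 kHz.
8.6 kHz > fs/2 = 5.6 kHz, folds to fs − 8.6 kHz = 2.6 kHz.
7.2 kHz > fs/2 = 5.6 kHz, folds to fs − 7.2 kHz = 4 kHz.
7.2 kHz and 15.2 kHz both map to 4 kHz.

7.2 kHz, 15.2 kHz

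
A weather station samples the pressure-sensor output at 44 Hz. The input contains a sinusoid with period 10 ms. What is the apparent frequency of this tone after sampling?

12 Hz

T = 10 ms → f = 1/T = 100 Hz.
100 Hz mod fs = 12 Hz.
12 Hz ≤ fs/2 = 22 Hz, appears at 12 Hz.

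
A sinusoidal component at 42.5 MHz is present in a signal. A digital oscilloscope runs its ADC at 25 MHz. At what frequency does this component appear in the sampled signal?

7.5 MHz

42.5 MHz mod fs = 17.5 MHz.
17.5 MHz > fs/2 = 12.5 MHz, folds to fs − 17.5 MHz = 7.5 MHz.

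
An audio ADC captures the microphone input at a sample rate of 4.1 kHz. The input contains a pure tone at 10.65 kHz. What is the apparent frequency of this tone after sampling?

1.65 kHz

10.65 kHz mod fs = 2.45 kHz.
2.45 kHz > fs/2 = 2.05 kHz, folds to fs − 2.45 kHz = 1.65 kHz.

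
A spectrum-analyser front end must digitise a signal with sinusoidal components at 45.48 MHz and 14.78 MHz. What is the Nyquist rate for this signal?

Highest-frequency component: 45.48 MHz.
Nyquist rate = 2 × 45.48 MHz = 90.96 MHz.

90.96 MHz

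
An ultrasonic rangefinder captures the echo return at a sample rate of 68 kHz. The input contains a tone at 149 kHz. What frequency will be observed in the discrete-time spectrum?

13 kHz

149 kHz mod fs = 13 kHz.
13 kHz ≤ fs/2 = 34 kHz, appears at 13 kHz.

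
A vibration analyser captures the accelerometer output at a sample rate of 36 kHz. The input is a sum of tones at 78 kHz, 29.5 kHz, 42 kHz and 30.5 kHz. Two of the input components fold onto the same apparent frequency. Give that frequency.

6 kHz

fs/2 = 18 kHz.
78 kHz mod fs = 6 kHz.
6 kHz ≤ fs/2 = 18 kHz, appears at 6 kHz.
29.5 kHz > fs/2 = 18 kHz, folds to fs − 29.5 kHz = 6.5 kHz.
42 kHz mod fs = 6 kHz.
6 kHz ≤ fs/2 = 18 kHz, appears at 6 kHz.
30.5 kHz > fs/2 = 18 kHz, folds to fs − 30.5 kHz = 5.5 kHz.
42 kHz and 78 kHz both map to 6 kHz.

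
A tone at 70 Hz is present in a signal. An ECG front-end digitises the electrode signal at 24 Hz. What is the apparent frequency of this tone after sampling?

2 Hz

70 Hz mod fs = 22 Hz.
22 Hz > fs/2 = 12 Hz, folds to fs − 22 Hz = 2 Hz.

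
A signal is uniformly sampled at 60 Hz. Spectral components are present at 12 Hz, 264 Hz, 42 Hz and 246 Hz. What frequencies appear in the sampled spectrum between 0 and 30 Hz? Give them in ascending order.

fs/2 = 30 Hz.
12 Hz ≤ fs/2 = 30 Hz, passes unchanged.
264 Hz mod fs = 24 Hz.
24 Hz ≤ fs/2 = 30 Hz, appears at 24 Hz.
42 Hz > fs/2 = 30 Hz, folds to fs − 42 Hz = 18 Hz.
246 Hz mod fs = 6 Hz.
6 Hz ≤ fs/2 = 30 Hz, appears at 6 Hz.
Distinct values: {6 Hz, 12 Hz, 18 Hz, 24 Hz}.

6 Hz, 12 Hz, 18 Hz, 24 Hz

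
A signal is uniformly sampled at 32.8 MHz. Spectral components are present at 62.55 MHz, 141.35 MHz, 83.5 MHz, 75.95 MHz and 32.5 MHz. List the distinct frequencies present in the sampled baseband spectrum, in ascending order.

fs/2 = 16.4 MHz.
62.55 MHz mod fs = 29.75 MHz.
29.75 MHz > fs/2 = 16.4 MHz, folds to fs − 29.75 MHz = 3.05 MHz.
141.35 MHz mod fs = 10.15 MHz.
10.15 MHz ≤ fs/2 = 16.4 MHz, appears at 10.15 MHz.
83.5 MHz mod fs = 17.9 MHz.
17.9 MHz > fs/2 = 16.4 MHz, folds to fs − 17.9 MHz = 14.9 MHz.
75.95 MHz mod fs = 10.35 MHz.
10.35 MHz ≤ fs/2 = 16.4 MHz, appears at 10.35 MHz.
32.5 MHz > fs/2 = 16.4 MHz, folds to fs − 32.5 MHz = 0.3 MHz.
Distinct values: {0.3 MHz, 3.05 MHz, 10.15 MHz, 10.35 MHz, 14.9 MHz}.

0.3 MHz, 3.05 MHz, 10.15 MHz, 10.35 MHz, 14.9 MHz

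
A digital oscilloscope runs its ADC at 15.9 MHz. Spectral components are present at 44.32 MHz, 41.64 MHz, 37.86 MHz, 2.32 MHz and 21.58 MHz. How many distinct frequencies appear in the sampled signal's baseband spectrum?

4

fs/2 = 7.95 MHz.
44.32 MHz mod fs = 12.52 MHz.
12.52 MHz > fs/2 = 7.95 MHz, folds to fs − 12.52 MHz = 3.38 MHz.
41.64 MHz mod fs = 9.84 MHz.
9.84 MHz > fs/2 = 7.95 MHz, folds to fs − 9.84 MHz = 6.06 MHz.
37.86 MHz mod fs = 6.06 MHz.
6.06 MHz ≤ fs/2 = 7.95 MHz, appears at 6.06 MHz.
2.32 MHz ≤ fs/2 = 7.95 MHz, passes unchanged.
21.58 MHz mod fs = 5.68 MHz.
5.68 MHz ≤ fs/2 = 7.95 MHz, appears at 5.68 MHz.
Distinct values: {2.32 MHz, 3.38 MHz, 5.68 MHz, 6.06 MHz} → 4.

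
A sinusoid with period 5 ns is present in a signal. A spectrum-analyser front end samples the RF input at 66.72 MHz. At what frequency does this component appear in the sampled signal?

T = 5 ns → f = 1/T = 200 MHz.
200 MHz mod fs = 66.56 MHz.
66.56 MHz > fs/2 = 33.36 MHz, folds to fs − 66.56 MHz = 0.16 MHz.

0.16 MHz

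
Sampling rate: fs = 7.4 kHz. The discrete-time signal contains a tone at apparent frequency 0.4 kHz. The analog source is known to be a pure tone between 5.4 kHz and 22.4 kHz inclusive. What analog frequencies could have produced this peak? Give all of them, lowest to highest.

Frequencies that alias to 0.4 kHz are k·fs ± 0.4 kHz for integer k ≥ 0.
k=0: 0.4 kHz.
k=1: 7 kHz, 7.8 kHz.
k=2: 14.4 kHz, 15.2 kHz.
k=3: 21.8 kHz, 22.6 kHz.
k=4: 29.2 kHz, 30 kHz.
Within [5.4 kHz, 22.4 kHz]: 7 kHz, 7.8 kHz, 14.4 kHz, 15.2 kHz, 21.8 kHz.

7 kHz, 7.8 kHz, 14.4 kHz, 15.2 kHz, 21.8 kHz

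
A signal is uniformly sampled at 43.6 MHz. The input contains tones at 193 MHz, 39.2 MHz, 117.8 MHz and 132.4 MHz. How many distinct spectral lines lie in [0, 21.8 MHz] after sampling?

fs/2 = 21.8 MHz.
193 MHz mod fs = 18.6 MHz.
18.6 MHz ≤ fs/2 = 21.8 MHz, appears at 18.6 MHz.
39.2 MHz > fs/2 = 21.8 MHz, folds to fs − 39.2 MHz = 4.4 MHz.
117.8 MHz mod fs = 30.6 MHz.
30.6 MHz > fs/2 = 21.8 MHz, folds to fs − 30.6 MHz = 13 MHz.
132.4 MHz mod fs = 1.6 MHz.
1.6 MHz ≤ fs/2 = 21.8 MHz, appears at 1.6 MHz.
Distinct values: {1.6 MHz, 4.4 MHz, 13 MHz, 18.6 MHz} → 4.

4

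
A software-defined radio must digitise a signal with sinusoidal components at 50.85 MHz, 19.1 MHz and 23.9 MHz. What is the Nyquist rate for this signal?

101.7 MHz

Highest-frequency component: 50.85 MHz.
Nyquist rate = 2 × 50.85 MHz = 101.7 MHz.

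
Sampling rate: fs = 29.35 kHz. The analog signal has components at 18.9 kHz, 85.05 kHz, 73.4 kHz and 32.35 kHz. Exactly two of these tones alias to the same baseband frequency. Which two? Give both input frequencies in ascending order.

fs/2 = 14.675 kHz.
18.9 kHz > fs/2 = 14.675 kHz, folds to fs − 18.9 kHz = 10.45 kHz.
85.05 kHz mod fs = 26.35 kHz.
26.35 kHz > fs/2 = 14.675 kHz, folds to fs − 26.35 kHz = 3 kHz.
73.4 kHz mod fs = 14.7 kHz.
14.7 kHz > fs/2 = 14.675 kHz, folds to fs − 14.7 kHz = 14.65 kHz.
32.35 kHz mod fs = 3 kHz.
3 kHz ≤ fs/2 = 14.675 kHz, appears at 3 kHz.
32.35 kHz and 85.05 kHz both map to 3 kHz.

32.35 kHz, 85.05 kHz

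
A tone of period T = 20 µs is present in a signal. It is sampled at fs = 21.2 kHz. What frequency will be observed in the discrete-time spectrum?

7.6 kHz

T = 20 µs → f = 1/T = 50 kHz.
50 kHz mod fs = 7.6 kHz.
7.6 kHz ≤ fs/2 = 10.6 kHz, appears at 7.6 kHz.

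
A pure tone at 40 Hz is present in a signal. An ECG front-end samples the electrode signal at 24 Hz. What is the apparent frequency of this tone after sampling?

8 Hz

40 Hz mod fs = 16 Hz.
16 Hz > fs/2 = 12 Hz, folds to fs − 16 Hz = 8 Hz.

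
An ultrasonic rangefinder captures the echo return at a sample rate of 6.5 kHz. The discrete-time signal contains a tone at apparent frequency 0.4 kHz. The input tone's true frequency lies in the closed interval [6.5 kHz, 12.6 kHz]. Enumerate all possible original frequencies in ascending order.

Frequencies that alias to 0.4 kHz are k·fs ± 0.4 kHz for integer k ≥ 0.
k=0: 0.4 kHz.
k=1: 6.1 kHz, 6.9 kHz.
k=2: 12.6 kHz, 13.4 kHz.
k=3: 19.1 kHz, 19.9 kHz.
Within [6.5 kHz, 12.6 kHz]: 6.9 kHz, 12.6 kHz.

6.9 kHz, 12.6 kHz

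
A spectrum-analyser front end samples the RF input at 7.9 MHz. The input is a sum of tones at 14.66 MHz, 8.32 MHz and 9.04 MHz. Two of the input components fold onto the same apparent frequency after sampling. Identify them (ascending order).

9.04 MHz, 14.66 MHz

fs/2 = 3.95 MHz.
14.66 MHz mod fs = 6.76 MHz.
6.76 MHz > fs/2 = 3.95 MHz, folds to fs − 6.76 MHz = 1.14 MHz.
8.32 MHz mod fs = 0.42 MHz.
0.42 MHz ≤ fs/2 = 3.95 MHz, appears at 0.42 MHz.
9.04 MHz mod fs = 1.14 MHz.
1.14 MHz ≤ fs/2 = 3.95 MHz, appears at 1.14 MHz.
9.04 MHz and 14.66 MHz both map to 1.14 MHz.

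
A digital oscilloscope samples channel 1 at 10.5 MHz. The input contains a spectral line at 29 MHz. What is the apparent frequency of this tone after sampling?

2.5 MHz

29 MHz mod fs = 8 MHz.
8 MHz > fs/2 = 5.25 MHz, folds to fs − 8 MHz = 2.5 MHz.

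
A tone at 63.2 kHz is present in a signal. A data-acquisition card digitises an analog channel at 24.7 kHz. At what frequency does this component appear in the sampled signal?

63.2 kHz mod fs = 13.8 kHz.
13.8 kHz > fs/2 = 12.35 kHz, folds to fs − 13.8 kHz = 10.9 kHz.

10.9 kHz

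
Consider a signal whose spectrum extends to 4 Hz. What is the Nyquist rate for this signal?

8 Hz

Nyquist rate = 2 × 4 Hz = 8 Hz.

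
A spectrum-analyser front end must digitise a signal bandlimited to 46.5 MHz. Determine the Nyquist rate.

93 MHz

Nyquist rate = 2 × 46.5 MHz = 93 MHz.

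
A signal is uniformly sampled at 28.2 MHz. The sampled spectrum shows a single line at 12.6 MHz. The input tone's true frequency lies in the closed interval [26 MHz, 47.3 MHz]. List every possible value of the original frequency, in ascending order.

40.8 MHz, 43.8 MHz

Frequencies that alias to 12.6 MHz are k·fs ± 12.6 MHz for integer k ≥ 0.
k=0: 12.6 MHz.
k=1: 15.6 MHz, 40.8 MHz.
k=2: 43.8 MHz, 69 MHz.
k=3: 72 MHz, 97.2 MHz.
Within [26 MHz, 47.3 MHz]: 40.8 MHz, 43.8 MHz.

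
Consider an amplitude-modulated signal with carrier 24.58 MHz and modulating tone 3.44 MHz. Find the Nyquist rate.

56.04 MHz

AM sidebands sit at fc ± fm = 21.14 MHz and 28.02 MHz.
Highest-frequency component: 28.02 MHz.
Nyquist rate = 2 × 28.02 MHz = 56.04 MHz.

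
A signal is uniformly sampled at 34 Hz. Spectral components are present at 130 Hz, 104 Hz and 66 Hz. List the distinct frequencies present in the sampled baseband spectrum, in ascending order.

2 Hz, 6 Hz

fs/2 = 17 Hz.
130 Hz mod fs = 28 Hz.
28 Hz > fs/2 = 17 Hz, folds to fs − 28 Hz = 6 Hz.
104 Hz mod fs = 2 Hz.
2 Hz ≤ fs/2 = 17 Hz, appears at 2 Hz.
66 Hz mod fs = 32 Hz.
32 Hz > fs/2 = 17 Hz, folds to fs − 32 Hz = 2 Hz.
Distinct values: {2 Hz, 6 Hz}.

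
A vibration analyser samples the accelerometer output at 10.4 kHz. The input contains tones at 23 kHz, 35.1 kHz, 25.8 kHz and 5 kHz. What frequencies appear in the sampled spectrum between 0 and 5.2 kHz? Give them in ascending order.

fs/2 = 5.2 kHz.
23 kHz mod fs = 2.2 kHz.
2.2 kHz ≤ fs/2 = 5.2 kHz, appears at 2.2 kHz.
35.1 kHz mod fs = 3.9 kHz.
3.9 kHz ≤ fs/2 = 5.2 kHz, appears at 3.9 kHz.
25.8 kHz mod fs = 5 kHz.
5 kHz ≤ fs/2 = 5.2 kHz, appears at 5 kHz.
5 kHz ≤ fs/2 = 5.2 kHz, passes unchanged.
Distinct values: {2.2 kHz, 3.9 kHz, 5 kHz}.

2.2 kHz, 3.9 kHz, 5 kHz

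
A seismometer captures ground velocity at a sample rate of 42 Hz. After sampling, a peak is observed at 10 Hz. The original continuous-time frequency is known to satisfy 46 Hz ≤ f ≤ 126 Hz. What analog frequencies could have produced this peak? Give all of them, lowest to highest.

52 Hz, 74 Hz, 94 Hz, 116 Hz

Frequencies that alias to 10 Hz are k·fs ± 10 Hz for integer k ≥ 0.
k=0: 10 Hz.
k=1: 32 Hz, 52 Hz.
k=2: 74 Hz, 94 Hz.
k=3: 116 Hz, 136 Hz.
k=4: 158 Hz, 178 Hz.
Within [46 Hz, 126 Hz]: 52 Hz, 74 Hz, 94 Hz, 116 Hz.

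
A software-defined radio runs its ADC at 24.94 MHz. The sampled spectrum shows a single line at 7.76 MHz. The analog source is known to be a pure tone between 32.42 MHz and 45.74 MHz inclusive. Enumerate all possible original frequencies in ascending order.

32.7 MHz, 42.12 MHz

Frequencies that alias to 7.76 MHz are k·fs ± 7.76 MHz for integer k ≥ 0.
k=0: 7.76 MHz.
k=1: 17.18 MHz, 32.7 MHz.
k=2: 42.12 MHz, 57.64 MHz.
k=3: 67.06 MHz, 82.58 MHz.
Within [32.42 MHz, 45.74 MHz]: 32.7 MHz, 42.12 MHz.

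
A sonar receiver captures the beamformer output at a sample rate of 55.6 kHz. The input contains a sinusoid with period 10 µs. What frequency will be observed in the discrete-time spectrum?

T = 10 µs → f = 1/T = 100 kHz.
100 kHz mod fs = 44.4 kHz.
44.4 kHz > fs/2 = 27.8 kHz, folds to fs − 44.4 kHz = 11.2 kHz.

11.2 kHz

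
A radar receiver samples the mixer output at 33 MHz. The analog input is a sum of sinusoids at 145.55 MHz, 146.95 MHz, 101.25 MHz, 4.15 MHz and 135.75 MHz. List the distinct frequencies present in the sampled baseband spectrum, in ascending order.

fs/2 = 16.5 MHz.
145.55 MHz mod fs = 13.55 MHz.
13.55 MHz ≤ fs/2 = 16.5 MHz, appears at 13.55 MHz.
146.95 MHz mod fs = 14.95 MHz.
14.95 MHz ≤ fs/2 = 16.5 MHz, appears at 14.95 MHz.
101.25 MHz mod fs = 2.25 MHz.
2.25 MHz ≤ fs/2 = 16.5 MHz, appears at 2.25 MHz.
4.15 MHz ≤ fs/2 = 16.5 MHz, passes unchanged.
135.75 MHz mod fs = 3.75 MHz.
3.75 MHz ≤ fs/2 = 16.5 MHz, appears at 3.75 MHz.
Distinct values: {2.25 MHz, 3.75 MHz, 4.15 MHz, 13.55 MHz, 14.95 MHz}.

2.25 MHz, 3.75 MHz, 4.15 MHz, 13.55 MHz, 14.95 MHz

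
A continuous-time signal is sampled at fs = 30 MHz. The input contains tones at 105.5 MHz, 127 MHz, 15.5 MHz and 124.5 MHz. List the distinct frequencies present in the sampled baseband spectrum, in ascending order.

4.5 MHz, 7 MHz, 14.5 MHz

fs/2 = 15 MHz.
105.5 MHz mod fs = 15.5 MHz.
15.5 MHz > fs/2 = 15 MHz, folds to fs − 15.5 MHz = 14.5 MHz.
127 MHz mod fs = 7 MHz.
7 MHz ≤ fs/2 = 15 MHz, appears at 7 MHz.
15.5 MHz > fs/2 = 15 MHz, folds to fs − 15.5 MHz = 14.5 MHz.
124.5 MHz mod fs = 4.5 MHz.
4.5 MHz ≤ fs/2 = 15 MHz, appears at 4.5 MHz.
Distinct values: {4.5 MHz, 7 MHz, 14.5 MHz}.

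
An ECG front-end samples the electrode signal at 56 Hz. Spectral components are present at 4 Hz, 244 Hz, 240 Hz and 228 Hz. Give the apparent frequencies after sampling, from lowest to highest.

4 Hz, 16 Hz, 20 Hz

fs/2 = 28 Hz.
4 Hz ≤ fs/2 = 28 Hz, passes unchanged.
244 Hz mod fs = 20 Hz.
20 Hz ≤ fs/2 = 28 Hz, appears at 20 Hz.
240 Hz mod fs = 16 Hz.
16 Hz ≤ fs/2 = 28 Hz, appears at 16 Hz.
228 Hz mod fs = 4 Hz.
4 Hz ≤ fs/2 = 28 Hz, appears at 4 Hz.
Distinct values: {4 Hz, 16 Hz, 20 Hz}.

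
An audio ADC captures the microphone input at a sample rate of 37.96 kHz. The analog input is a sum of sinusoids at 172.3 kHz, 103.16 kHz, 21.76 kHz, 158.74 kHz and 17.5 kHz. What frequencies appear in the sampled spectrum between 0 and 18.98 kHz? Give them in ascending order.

6.9 kHz, 10.72 kHz, 16.2 kHz, 17.5 kHz

fs/2 = 18.98 kHz.
172.3 kHz mod fs = 20.46 kHz.
20.46 kHz > fs/2 = 18.98 kHz, folds to fs − 20.46 kHz = 17.5 kHz.
103.16 kHz mod fs = 27.24 kHz.
27.24 kHz > fs/2 = 18.98 kHz, folds to fs − 27.24 kHz = 10.72 kHz.
21.76 kHz > fs/2 = 18.98 kHz, folds to fs − 21.76 kHz = 16.2 kHz.
158.74 kHz mod fs = 6.9 kHz.
6.9 kHz ≤ fs/2 = 18.98 kHz, appears at 6.9 kHz.
17.5 kHz ≤ fs/2 = 18.98 kHz, passes unchanged.
Distinct values: {6.9 kHz, 10.72 kHz, 16.2 kHz, 17.5 kHz}.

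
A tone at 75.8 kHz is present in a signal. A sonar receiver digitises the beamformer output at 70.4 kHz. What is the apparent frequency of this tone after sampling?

5.4 kHz

75.8 kHz mod fs = 5.4 kHz.
5.4 kHz ≤ fs/2 = 35.2 kHz, appears at 5.4 kHz.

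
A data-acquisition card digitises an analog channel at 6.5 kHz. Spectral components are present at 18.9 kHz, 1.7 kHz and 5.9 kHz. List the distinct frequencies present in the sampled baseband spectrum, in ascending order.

fs/2 = 3.25 kHz.
18.9 kHz mod fs = 5.9 kHz.
5.9 kHz > fs/2 = 3.25 kHz, folds to fs − 5.9 kHz = 0.6 kHz.
1.7 kHz ≤ fs/2 = 3.25 kHz, passes unchanged.
5.9 kHz > fs/2 = 3.25 kHz, folds to fs − 5.9 kHz = 0.6 kHz.
Distinct values: {0.6 kHz, 1.7 kHz}.

0.6 kHz, 1.7 kHz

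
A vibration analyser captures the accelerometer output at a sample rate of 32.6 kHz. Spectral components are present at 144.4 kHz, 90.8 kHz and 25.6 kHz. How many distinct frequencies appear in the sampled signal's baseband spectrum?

2

fs/2 = 16.3 kHz.
144.4 kHz mod fs = 14 kHz.
14 kHz ≤ fs/2 = 16.3 kHz, appears at 14 kHz.
90.8 kHz mod fs = 25.6 kHz.
25.6 kHz > fs/2 = 16.3 kHz, folds to fs − 25.6 kHz = 7 kHz.
25.6 kHz > fs/2 = 16.3 kHz, folds to fs − 25.6 kHz = 7 kHz.
Distinct values: {7 kHz, 14 kHz} → 2.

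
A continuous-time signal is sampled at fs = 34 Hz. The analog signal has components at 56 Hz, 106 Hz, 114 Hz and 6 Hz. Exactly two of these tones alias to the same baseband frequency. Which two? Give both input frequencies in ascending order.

56 Hz, 114 Hz

fs/2 = 17 Hz.
56 Hz mod fs = 22 Hz.
22 Hz > fs/2 = 17 Hz, folds to fs − 22 Hz = 12 Hz.
106 Hz mod fs = 4 Hz.
4 Hz ≤ fs/2 = 17 Hz, appears at 4 Hz.
114 Hz mod fs = 12 Hz.
12 Hz ≤ fs/2 = 17 Hz, appears at 12 Hz.
6 Hz ≤ fs/2 = 17 Hz, passes unchanged.
56 Hz and 114 Hz both map to 12 Hz.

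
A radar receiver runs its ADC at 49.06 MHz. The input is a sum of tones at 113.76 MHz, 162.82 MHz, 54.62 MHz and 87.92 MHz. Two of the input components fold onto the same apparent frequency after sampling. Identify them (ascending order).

113.76 MHz, 162.82 MHz

fs/2 = 24.53 MHz.
113.76 MHz mod fs = 15.64 MHz.
15.64 MHz ≤ fs/2 = 24.53 MHz, appears at 15.64 MHz.
162.82 MHz mod fs = 15.64 MHz.
15.64 MHz ≤ fs/2 = 24.53 MHz, appears at 15.64 MHz.
54.62 MHz mod fs = 5.56 MHz.
5.56 MHz ≤ fs/2 = 24.53 MHz, appears at 5.56 MHz.
87.92 MHz mod fs = 38.86 MHz.
38.86 MHz > fs/2 = 24.53 MHz, folds to fs − 38.86 MHz = 10.2 MHz.
113.76 MHz and 162.82 MHz both map to 15.64 MHz.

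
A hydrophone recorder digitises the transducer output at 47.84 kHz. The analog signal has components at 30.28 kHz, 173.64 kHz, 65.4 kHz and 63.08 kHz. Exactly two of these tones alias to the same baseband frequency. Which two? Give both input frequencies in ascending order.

fs/2 = 23.92 kHz.
30.28 kHz > fs/2 = 23.92 kHz, folds to fs − 30.28 kHz = 17.56 kHz.
173.64 kHz mod fs = 30.12 kHz.
30.12 kHz > fs/2 = 23.92 kHz, folds to fs − 30.12 kHz = 17.72 kHz.
65.4 kHz mod fs = 17.56 kHz.
17.56 kHz ≤ fs/2 = 23.92 kHz, appears at 17.56 kHz.
63.08 kHz mod fs = 15.24 kHz.
15.24 kHz ≤ fs/2 = 23.92 kHz, appears at 15.24 kHz.
30.28 kHz and 65.4 kHz both map to 17.56 kHz.

30.28 kHz, 65.4 kHz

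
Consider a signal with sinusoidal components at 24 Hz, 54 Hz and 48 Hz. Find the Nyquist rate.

108 Hz

Highest-frequency component: 54 Hz.
Nyquist rate = 2 × 54 Hz = 108 Hz.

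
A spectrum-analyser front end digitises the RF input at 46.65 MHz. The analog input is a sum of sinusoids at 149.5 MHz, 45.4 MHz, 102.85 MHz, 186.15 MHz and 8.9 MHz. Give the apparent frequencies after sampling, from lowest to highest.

fs/2 = 23.325 MHz.
149.5 MHz mod fs = 9.55 MHz.
9.55 MHz ≤ fs/2 = 23.325 MHz, appears at 9.55 MHz.
45.4 MHz > fs/2 = 23.325 MHz, folds to fs − 45.4 MHz = 1.25 MHz.
102.85 MHz mod fs = 9.55 MHz.
9.55 MHz ≤ fs/2 = 23.325 MHz, appears at 9.55 MHz.
186.15 MHz mod fs = 46.2 MHz.
46.2 MHz > fs/2 = 23.325 MHz, folds to fs − 46.2 MHz = 0.45 MHz.
8.9 MHz ≤ fs/2 = 23.325 MHz, passes unchanged.
Distinct values: {0.45 MHz, 1.25 MHz, 8.9 MHz, 9.55 MHz}.

0.45 MHz, 1.25 MHz, 8.9 MHz, 9.55 MHz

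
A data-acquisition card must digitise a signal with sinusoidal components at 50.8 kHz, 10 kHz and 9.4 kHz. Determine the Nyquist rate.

Highest-frequency component: 50.8 kHz.
Nyquist rate = 2 × 50.8 kHz = 101.6 kHz.

101.6 kHz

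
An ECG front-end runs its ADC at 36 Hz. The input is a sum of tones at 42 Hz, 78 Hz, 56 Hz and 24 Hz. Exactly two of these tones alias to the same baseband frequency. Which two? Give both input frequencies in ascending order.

fs/2 = 18 Hz.
42 Hz mod fs = 6 Hz.
6 Hz ≤ fs/2 = 18 Hz, appears at 6 Hz.
78 Hz mod fs = 6 Hz.
6 Hz ≤ fs/2 = 18 Hz, appears at 6 Hz.
56 Hz mod fs = 20 Hz.
20 Hz > fs/2 = 18 Hz, folds to fs − 20 Hz = 16 Hz.
24 Hz > fs/2 = 18 Hz, folds to fs − 24 Hz = 12 Hz.
42 Hz and 78 Hz both map to 6 Hz.

42 Hz, 78 Hz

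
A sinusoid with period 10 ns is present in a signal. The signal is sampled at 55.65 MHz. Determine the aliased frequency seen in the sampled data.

T = 10 ns → f = 1/T = 100 MHz.
100 MHz mod fs = 44.35 MHz.
44.35 MHz > fs/2 = 27.825 MHz, folds to fs − 44.35 MHz = 11.3 MHz.

11.3 MHz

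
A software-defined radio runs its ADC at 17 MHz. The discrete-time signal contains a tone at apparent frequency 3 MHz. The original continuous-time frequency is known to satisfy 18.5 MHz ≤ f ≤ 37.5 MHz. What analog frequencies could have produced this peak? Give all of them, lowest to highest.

Frequencies that alias to 3 MHz are k·fs ± 3 MHz for integer k ≥ 0.
k=0: 3 MHz.
k=1: 14 MHz, 20 MHz.
k=2: 31 MHz, 37 MHz.
k=3: 48 MHz, 54 MHz.
Within [18.5 MHz, 37.5 MHz]: 20 MHz, 31 MHz, 37 MHz.

20 MHz, 31 MHz, 37 MHz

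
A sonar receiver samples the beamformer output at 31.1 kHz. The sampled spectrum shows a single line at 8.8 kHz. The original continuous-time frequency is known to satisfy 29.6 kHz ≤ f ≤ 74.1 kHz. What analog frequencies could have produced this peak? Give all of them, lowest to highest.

39.9 kHz, 53.4 kHz, 71 kHz

Frequencies that alias to 8.8 kHz are k·fs ± 8.8 kHz for integer k ≥ 0.
k=0: 8.8 kHz.
k=1: 22.3 kHz, 39.9 kHz.
k=2: 53.4 kHz, 71 kHz.
k=3: 84.5 kHz, 102.1 kHz.
Within [29.6 kHz, 74.1 kHz]: 39.9 kHz, 53.4 kHz, 71 kHz.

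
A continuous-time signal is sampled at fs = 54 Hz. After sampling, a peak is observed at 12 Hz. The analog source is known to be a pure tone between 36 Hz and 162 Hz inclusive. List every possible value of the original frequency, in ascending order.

Frequencies that alias to 12 Hz are k·fs ± 12 Hz for integer k ≥ 0.
k=0: 12 Hz.
k=1: 42 Hz, 66 Hz.
k=2: 96 Hz, 120 Hz.
k=3: 150 Hz, 174 Hz.
k=4: 204 Hz, 228 Hz.
Within [36 Hz, 162 Hz]: 42 Hz, 66 Hz, 96 Hz, 120 Hz, 150 Hz.

42 Hz, 66 Hz, 96 Hz, 120 Hz, 150 Hz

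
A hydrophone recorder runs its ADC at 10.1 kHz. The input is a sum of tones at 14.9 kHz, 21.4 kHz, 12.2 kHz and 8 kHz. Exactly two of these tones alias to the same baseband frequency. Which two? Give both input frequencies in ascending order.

fs/2 = 5.05 kHz.
14.9 kHz mod fs = 4.8 kHz.
4.8 kHz ≤ fs/2 = 5.05 kHz, appears at 4.8 kHz.
21.4 kHz mod fs = 1.2 kHz.
1.2 kHz ≤ fs/2 = 5.05 kHz, appears at 1.2 kHz.
12.2 kHz mod fs = 2.1 kHz.
2.1 kHz ≤ fs/2 = 5.05 kHz, appears at 2.1 kHz.
8 kHz > fs/2 = 5.05 kHz, folds to fs − 8 kHz = 2.1 kHz.
8 kHz and 12.2 kHz both map to 2.1 kHz.

8 kHz, 12.2 kHz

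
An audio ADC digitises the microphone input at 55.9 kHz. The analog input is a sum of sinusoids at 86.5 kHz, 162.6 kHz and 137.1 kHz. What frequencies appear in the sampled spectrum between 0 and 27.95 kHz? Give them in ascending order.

5.1 kHz, 25.3 kHz

fs/2 = 27.95 kHz.
86.5 kHz mod fs = 30.6 kHz.
30.6 kHz > fs/2 = 27.95 kHz, folds to fs − 30.6 kHz = 25.3 kHz.
162.6 kHz mod fs = 50.8 kHz.
50.8 kHz > fs/2 = 27.95 kHz, folds to fs − 50.8 kHz = 5.1 kHz.
137.1 kHz mod fs = 25.3 kHz.
25.3 kHz ≤ fs/2 = 27.95 kHz, appears at 25.3 kHz.
Distinct values: {5.1 kHz, 25.3 kHz}.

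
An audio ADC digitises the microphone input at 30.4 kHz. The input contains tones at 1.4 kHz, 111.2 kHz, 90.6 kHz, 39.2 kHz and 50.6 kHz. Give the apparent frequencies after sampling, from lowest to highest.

fs/2 = 15.2 kHz.
1.4 kHz ≤ fs/2 = 15.2 kHz, passes unchanged.
111.2 kHz mod fs = 20 kHz.
20 kHz > fs/2 = 15.2 kHz, folds to fs − 20 kHz = 10.4 kHz.
90.6 kHz mod fs = 29.8 kHz.
29.8 kHz > fs/2 = 15.2 kHz, folds to fs − 29.8 kHz = 0.6 kHz.
39.2 kHz mod fs = 8.8 kHz.
8.8 kHz ≤ fs/2 = 15.2 kHz, appears at 8.8 kHz.
50.6 kHz mod fs = 20.2 kHz.
20.2 kHz > fs/2 = 15.2 kHz, folds to fs − 20.2 kHz = 10.2 kHz.
Distinct values: {0.6 kHz, 1.4 kHz, 8.8 kHz, 10.2 kHz, 10.4 kHz}.

0.6 kHz, 1.4 kHz, 8.8 kHz, 10.2 kHz, 10.4 kHz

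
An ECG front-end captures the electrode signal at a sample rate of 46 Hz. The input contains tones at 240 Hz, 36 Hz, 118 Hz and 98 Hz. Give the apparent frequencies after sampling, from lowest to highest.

fs/2 = 23 Hz.
240 Hz mod fs = 10 Hz.
10 Hz ≤ fs/2 = 23 Hz, appears at 10 Hz.
36 Hz > fs/2 = 23 Hz, folds to fs − 36 Hz = 10 Hz.
118 Hz mod fs = 26 Hz.
26 Hz > fs/2 = 23 Hz, folds to fs − 26 Hz = 20 Hz.
98 Hz mod fs = 6 Hz.
6 Hz ≤ fs/2 = 23 Hz, appears at 6 Hz.
Distinct values: {6 Hz, 10 Hz, 20 Hz}.

6 Hz, 10 Hz, 20 Hz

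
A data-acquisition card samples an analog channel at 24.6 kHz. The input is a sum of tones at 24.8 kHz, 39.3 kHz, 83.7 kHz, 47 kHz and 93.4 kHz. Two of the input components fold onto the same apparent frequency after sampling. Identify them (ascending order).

fs/2 = 12.3 kHz.
24.8 kHz mod fs = 0.2 kHz.
0.2 kHz ≤ fs/2 = 12.3 kHz, appears at 0.2 kHz.
39.3 kHz mod fs = 14.7 kHz.
14.7 kHz > fs/2 = 12.3 kHz, folds to fs − 14.7 kHz = 9.9 kHz.
83.7 kHz mod fs = 9.9 kHz.
9.9 kHz ≤ fs/2 = 12.3 kHz, appears at 9.9 kHz.
47 kHz mod fs = 22.4 kHz.
22.4 kHz > fs/2 = 12.3 kHz, folds to fs − 22.4 kHz = 2.2 kHz.
93.4 kHz mod fs = 19.6 kHz.
19.6 kHz > fs/2 = 12.3 kHz, folds to fs − 19.6 kHz = 5 kHz.
39.3 kHz and 83.7 kHz both map to 9.9 kHz.

39.3 kHz, 83.7 kHz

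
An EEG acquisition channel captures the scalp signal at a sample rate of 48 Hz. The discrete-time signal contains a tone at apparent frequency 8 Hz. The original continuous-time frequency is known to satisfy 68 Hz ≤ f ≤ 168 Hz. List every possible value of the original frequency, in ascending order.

88 Hz, 104 Hz, 136 Hz, 152 Hz

Frequencies that alias to 8 Hz are k·fs ± 8 Hz for integer k ≥ 0.
k=0: 8 Hz.
k=1: 40 Hz, 56 Hz.
k=2: 88 Hz, 104 Hz.
k=3: 136 Hz, 152 Hz.
k=4: 184 Hz, 200 Hz.
Within [68 Hz, 168 Hz]: 88 Hz, 104 Hz, 136 Hz, 152 Hz.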